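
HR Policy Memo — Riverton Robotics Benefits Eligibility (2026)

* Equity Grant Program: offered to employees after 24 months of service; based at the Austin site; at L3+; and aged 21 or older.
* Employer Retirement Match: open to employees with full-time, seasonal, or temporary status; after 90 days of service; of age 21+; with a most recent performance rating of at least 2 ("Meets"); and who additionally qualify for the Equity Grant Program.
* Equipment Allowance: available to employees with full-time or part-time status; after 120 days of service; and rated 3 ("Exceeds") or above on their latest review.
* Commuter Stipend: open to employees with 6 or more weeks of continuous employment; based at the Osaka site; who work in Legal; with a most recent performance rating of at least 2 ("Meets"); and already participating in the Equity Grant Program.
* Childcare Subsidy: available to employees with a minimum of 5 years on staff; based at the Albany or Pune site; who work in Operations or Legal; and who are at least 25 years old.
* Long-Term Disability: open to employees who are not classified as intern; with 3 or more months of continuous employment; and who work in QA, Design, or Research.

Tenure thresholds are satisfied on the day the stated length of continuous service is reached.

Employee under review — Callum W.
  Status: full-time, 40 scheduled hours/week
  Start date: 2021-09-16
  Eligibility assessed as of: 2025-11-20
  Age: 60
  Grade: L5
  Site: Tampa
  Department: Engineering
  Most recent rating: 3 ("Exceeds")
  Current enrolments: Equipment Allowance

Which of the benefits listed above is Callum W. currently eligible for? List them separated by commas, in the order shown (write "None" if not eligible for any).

Equipment Allowance

Service from 2021-09-16 to 2025-11-20: 1526 days.
Equity Grant Program — service 1526 days ≥ 24 months (≈720 days) ✓; site Tampa ✗ (not Austin) → not eligible.
Employer Retirement Match — status full-time ✓; service 1526 days ≥ 90 days ✓; age 60 ≥ 21 ✓; rating 3 ≥ 2 ✓; not eligible for Equity Grant Program ✗ → not eligible.
Equipment Allowance — status full-time ✓; service 1526 days ≥ 120 days ✓; rating 3 ≥ 3 ✓ → eligible.
Commuter Stipend — service 1526 days ≥ 6 weeks (≈42 days) ✓; site Tampa ✗ (not Osaka) → not eligible.
Childcare Subsidy — service 1526 days < 5 years (≈1825 days) ✗ → not eligible.
Long-Term Disability — status full-time ✓ (not excluded); service 1526 days ≥ 3 months (≈90 days) ✓; dept Engineering ✗ → not eligible.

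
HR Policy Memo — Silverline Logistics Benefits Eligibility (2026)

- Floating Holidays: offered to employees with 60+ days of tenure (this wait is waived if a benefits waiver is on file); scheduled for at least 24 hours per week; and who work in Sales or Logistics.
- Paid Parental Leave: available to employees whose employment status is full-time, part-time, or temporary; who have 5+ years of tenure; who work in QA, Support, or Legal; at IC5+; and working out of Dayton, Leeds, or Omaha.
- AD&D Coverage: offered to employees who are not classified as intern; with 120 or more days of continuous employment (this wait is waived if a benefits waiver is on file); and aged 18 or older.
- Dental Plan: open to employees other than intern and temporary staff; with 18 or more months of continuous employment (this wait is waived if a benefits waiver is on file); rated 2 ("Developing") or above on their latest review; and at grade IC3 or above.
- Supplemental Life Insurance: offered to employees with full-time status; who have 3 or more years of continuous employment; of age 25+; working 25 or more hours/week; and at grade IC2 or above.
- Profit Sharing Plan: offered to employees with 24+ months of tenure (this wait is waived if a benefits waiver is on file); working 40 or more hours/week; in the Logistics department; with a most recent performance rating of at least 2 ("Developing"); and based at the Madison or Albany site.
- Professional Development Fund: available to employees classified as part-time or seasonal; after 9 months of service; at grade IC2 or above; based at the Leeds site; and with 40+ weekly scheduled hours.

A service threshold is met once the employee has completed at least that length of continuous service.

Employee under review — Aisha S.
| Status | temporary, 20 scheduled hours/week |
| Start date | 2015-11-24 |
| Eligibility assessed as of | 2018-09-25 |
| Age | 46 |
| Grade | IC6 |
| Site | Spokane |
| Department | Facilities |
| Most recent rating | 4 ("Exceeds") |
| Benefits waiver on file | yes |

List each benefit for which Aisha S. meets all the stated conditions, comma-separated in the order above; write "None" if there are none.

Service from 2015-11-24 to 2018-09-25: 1036 days.
Floating Holidays — benefits waiver on file ✓; 20 hrs/wk < 24 ✗ → not eligible.
Paid Parental Leave — status temporary ✓; service 1036 days < 5 years (≈1825 days) ✗ → not eligible.
AD&D Coverage — status temporary ✓ (not excluded); benefits waiver on file ✓; age 46 ≥ 18 ✓ → eligible.
Dental Plan — status temporary ✗ (excluded) → not eligible.
Supplemental Life Insurance — status temporary ✗ (requires full-time) → not eligible.
Profit Sharing Plan — benefits waiver on file ✓; 20 hrs/wk < 40 ✗ → not eligible.
Professional Development Fund — status temporary ✗ (requires part-time or seasonal) → not eligible.

AD&D Coverage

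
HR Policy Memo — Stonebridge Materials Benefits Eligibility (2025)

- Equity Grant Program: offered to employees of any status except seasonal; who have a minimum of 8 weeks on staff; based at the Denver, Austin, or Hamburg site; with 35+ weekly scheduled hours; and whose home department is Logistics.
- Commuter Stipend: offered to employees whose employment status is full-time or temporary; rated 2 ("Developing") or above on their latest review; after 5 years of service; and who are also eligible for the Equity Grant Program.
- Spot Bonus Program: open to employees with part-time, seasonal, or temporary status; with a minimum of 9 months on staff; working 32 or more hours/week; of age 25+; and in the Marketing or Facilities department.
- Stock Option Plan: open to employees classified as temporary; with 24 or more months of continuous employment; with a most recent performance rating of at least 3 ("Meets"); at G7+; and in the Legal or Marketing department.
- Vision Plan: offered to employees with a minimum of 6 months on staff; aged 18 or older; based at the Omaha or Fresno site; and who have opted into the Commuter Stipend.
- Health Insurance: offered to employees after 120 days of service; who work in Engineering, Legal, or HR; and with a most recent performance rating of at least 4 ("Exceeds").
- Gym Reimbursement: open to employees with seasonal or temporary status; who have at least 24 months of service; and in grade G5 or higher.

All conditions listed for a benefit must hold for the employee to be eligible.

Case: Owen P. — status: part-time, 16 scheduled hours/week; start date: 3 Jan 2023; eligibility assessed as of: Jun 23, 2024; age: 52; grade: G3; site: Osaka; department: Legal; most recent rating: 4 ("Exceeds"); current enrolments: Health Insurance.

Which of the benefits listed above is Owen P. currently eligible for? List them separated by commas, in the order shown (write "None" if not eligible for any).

Health Insurance

Service from 3 Jan 2023 to Jun 23, 2024: 537 days.
Equity Grant Program — status part-time ✓ (not excluded); service 537 days ≥ 8 weeks (≈56 days) ✓; site Osaka ✗ (not Denver, Austin, or Hamburg) → not eligible.
Commuter Stipend — status part-time ✗ (requires full-time or temporary) → not eligible.
Spot Bonus Program — status part-time ✓; service 537 days ≥ 9 months (≈270 days) ✓; 16 hrs/wk < 32 ✗ → not eligible.
Stock Option Plan — status part-time ✗ (requires temporary) → not eligible.
Vision Plan — service 537 days ≥ 6 months (≈180 days) ✓; age 52 ≥ 18 ✓; site Osaka ✗ (not Omaha or Fresno) → not eligible.
Health Insurance — service 537 days ≥ 120 days ✓; dept Legal ✓; rating 4 ≥ 4 ✓ → eligible.
Gym Reimbursement — status part-time ✗ (requires seasonal or temporary) → not eligible.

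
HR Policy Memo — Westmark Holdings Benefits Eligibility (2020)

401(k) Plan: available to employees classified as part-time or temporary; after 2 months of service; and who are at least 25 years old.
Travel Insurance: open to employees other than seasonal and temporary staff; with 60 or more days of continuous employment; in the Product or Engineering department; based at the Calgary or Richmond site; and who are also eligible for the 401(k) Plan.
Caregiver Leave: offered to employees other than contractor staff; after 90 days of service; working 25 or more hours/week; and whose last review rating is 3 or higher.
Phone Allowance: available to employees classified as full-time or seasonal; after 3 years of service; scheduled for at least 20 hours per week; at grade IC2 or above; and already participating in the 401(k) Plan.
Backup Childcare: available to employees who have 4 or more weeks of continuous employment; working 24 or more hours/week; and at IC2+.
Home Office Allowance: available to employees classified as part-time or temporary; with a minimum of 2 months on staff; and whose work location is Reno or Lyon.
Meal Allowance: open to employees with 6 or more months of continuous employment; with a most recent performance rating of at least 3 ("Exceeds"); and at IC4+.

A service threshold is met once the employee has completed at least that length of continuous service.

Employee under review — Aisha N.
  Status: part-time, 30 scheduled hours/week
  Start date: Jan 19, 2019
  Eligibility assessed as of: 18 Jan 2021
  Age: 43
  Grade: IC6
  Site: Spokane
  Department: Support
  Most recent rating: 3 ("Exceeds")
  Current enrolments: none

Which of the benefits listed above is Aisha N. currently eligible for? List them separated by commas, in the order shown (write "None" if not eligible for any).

Service from Jan 19, 2019 to 18 Jan 2021: 730 days.
401(k) Plan — status part-time ✓; service 730 days ≥ 2 months (≈60 days) ✓; age 43 ≥ 25 ✓ → eligible.
Travel Insurance — status part-time ✓ (not excluded); service 730 days ≥ 60 days ✓; dept Support ✗ → not eligible.
Caregiver Leave — status part-time ✓ (not excluded); service 730 days ≥ 90 days ✓; 30 hrs/wk ≥ 25 ✓; rating 3 ≥ 3 ✓ → eligible.
Phone Allowance — status part-time ✗ (requires full-time or seasonal) → not eligible.
Backup Childcare — service 730 days ≥ 4 weeks (≈28 days) ✓; 30 hrs/wk ≥ 24 ✓; grade IC6 ≥ IC2 ✓ → eligible.
Home Office Allowance — status part-time ✓; service 730 days ≥ 2 months (≈60 days) ✓; site Spokane ✗ (not Reno or Lyon) → not eligible.
Meal Allowance — service 730 days ≥ 6 months (≈180 days) ✓; rating 3 ≥ 3 ✓; grade IC6 ≥ IC4 ✓ → eligible.

401(k) Plan, Caregiver Leave, Backup Childcare, Meal Allowance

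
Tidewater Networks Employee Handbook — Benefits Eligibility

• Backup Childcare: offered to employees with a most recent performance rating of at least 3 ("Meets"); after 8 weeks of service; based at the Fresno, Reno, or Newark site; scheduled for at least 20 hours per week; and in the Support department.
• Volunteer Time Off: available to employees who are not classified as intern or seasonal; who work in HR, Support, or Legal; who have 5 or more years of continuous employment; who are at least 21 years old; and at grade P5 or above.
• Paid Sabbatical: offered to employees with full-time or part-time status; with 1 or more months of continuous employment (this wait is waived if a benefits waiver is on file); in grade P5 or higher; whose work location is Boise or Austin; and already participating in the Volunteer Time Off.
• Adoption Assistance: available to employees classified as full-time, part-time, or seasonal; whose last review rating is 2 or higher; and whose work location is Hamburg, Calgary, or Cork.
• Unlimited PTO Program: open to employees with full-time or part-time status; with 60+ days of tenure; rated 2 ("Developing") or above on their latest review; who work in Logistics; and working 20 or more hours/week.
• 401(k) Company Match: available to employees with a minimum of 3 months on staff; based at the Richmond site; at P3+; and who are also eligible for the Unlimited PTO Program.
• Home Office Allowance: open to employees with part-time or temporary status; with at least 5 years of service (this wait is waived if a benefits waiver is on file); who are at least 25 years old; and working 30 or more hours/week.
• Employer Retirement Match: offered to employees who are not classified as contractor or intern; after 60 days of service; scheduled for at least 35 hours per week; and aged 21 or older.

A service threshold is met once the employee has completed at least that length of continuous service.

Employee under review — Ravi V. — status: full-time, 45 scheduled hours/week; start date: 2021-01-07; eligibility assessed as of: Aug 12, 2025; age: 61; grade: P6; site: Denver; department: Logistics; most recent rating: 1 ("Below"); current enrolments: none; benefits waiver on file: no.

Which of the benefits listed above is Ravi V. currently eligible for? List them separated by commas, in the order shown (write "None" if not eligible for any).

Employer Retirement Match

Service from 2021-01-07 to Aug 12, 2025: 1678 days.
Backup Childcare — rating 1 < 3 ✗ → not eligible.
Volunteer Time Off — status full-time ✓ (not excluded); dept Logistics ✗ → not eligible.
Paid Sabbatical — status full-time ✓; no waiver, service 1678 days ≥ 1 month (≈30 days) ✓; grade P6 ≥ P5 ✓; site Denver ✗ (not Boise or Austin) → not eligible.
Adoption Assistance — status full-time ✓; rating 1 < 2 ✗ → not eligible.
Unlimited PTO Program — status full-time ✓; service 1678 days ≥ 60 days ✓; rating 1 < 2 ✗ → not eligible.
401(k) Company Match — service 1678 days ≥ 3 months (≈90 days) ✓; site Denver ✗ (not Richmond) → not eligible.
Home Office Allowance — status full-time ✗ (requires part-time or temporary) → not eligible.
Employer Retirement Match — status full-time ✓ (not excluded); service 1678 days ≥ 60 days ✓; 45 hrs/wk ≥ 35 ✓; age 61 ≥ 21 ✓ → eligible.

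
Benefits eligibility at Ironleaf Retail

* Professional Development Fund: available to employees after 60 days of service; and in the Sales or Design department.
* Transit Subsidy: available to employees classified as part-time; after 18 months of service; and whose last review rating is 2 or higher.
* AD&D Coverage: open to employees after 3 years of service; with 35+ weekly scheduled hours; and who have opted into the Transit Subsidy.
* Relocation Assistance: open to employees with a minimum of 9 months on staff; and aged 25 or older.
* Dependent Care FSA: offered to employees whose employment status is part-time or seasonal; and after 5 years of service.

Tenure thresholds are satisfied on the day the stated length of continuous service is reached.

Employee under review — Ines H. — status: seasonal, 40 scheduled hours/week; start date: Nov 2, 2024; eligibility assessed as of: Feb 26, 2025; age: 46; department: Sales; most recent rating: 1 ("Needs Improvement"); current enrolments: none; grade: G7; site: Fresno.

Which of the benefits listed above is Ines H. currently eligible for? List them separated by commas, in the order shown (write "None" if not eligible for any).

Service from Nov 2, 2024 to Feb 26, 2025: 116 days.
Professional Development Fund — service 116 days ≥ 60 days ✓; dept Sales ✓ → eligible.
Transit Subsidy — status seasonal ✗ (requires part-time) → not eligible.
AD&D Coverage — service 116 days < 3 years (≈1095 days) ✗ → not eligible.
Relocation Assistance — service 116 days < 9 months (≈270 days) ✗ → not eligible.
Dependent Care FSA — status seasonal ✓; service 116 days < 5 years (≈1825 days) ✗ → not eligible.

Professional Development Fund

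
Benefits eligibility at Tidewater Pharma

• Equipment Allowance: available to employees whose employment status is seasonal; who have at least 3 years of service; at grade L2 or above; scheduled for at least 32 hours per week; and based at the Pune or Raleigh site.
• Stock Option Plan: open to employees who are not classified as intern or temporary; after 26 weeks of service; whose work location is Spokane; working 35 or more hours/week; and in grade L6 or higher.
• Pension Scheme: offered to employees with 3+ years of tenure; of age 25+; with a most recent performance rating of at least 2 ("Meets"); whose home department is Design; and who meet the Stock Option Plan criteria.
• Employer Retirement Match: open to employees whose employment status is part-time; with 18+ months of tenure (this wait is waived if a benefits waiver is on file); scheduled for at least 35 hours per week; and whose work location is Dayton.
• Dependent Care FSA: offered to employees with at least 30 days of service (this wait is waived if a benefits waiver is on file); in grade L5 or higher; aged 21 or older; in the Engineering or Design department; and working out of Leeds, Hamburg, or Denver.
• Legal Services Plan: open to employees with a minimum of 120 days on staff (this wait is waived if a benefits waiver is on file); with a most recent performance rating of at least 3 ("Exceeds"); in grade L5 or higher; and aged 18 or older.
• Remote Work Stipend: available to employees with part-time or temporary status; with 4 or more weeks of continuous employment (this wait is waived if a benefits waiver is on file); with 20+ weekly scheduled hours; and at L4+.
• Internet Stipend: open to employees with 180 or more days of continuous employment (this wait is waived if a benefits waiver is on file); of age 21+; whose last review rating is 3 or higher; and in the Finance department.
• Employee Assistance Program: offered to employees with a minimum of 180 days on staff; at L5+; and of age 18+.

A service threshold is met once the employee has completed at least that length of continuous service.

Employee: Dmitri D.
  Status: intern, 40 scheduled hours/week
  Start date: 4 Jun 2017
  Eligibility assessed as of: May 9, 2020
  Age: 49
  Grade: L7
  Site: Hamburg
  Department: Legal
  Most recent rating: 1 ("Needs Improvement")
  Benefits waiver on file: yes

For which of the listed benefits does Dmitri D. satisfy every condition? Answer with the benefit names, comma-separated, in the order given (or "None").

Service from 4 Jun 2017 to May 9, 2020: 1070 days.
Equipment Allowance — status intern ✗ (requires seasonal) → not eligible.
Stock Option Plan — status intern ✗ (excluded) → not eligible.
Pension Scheme — service 1070 days < 3 years (≈1095 days) ✗ → not eligible.
Employer Retirement Match — status intern ✗ (requires part-time) → not eligible.
Dependent Care FSA — benefits waiver on file ✓; grade L7 ≥ L5 ✓; age 49 ≥ 21 ✓; dept Legal ✗ → not eligible.
Legal Services Plan — benefits waiver on file ✓; rating 1 < 3 ✗ → not eligible.
Remote Work Stipend — status intern ✗ (requires part-time or temporary) → not eligible.
Internet Stipend — benefits waiver on file ✓; age 49 ≥ 21 ✓; rating 1 < 3 ✗ → not eligible.
Employee Assistance Program — service 1070 days ≥ 180 days ✓; grade L7 ≥ L5 ✓; age 49 ≥ 18 ✓ → eligible.

Employee Assistance Program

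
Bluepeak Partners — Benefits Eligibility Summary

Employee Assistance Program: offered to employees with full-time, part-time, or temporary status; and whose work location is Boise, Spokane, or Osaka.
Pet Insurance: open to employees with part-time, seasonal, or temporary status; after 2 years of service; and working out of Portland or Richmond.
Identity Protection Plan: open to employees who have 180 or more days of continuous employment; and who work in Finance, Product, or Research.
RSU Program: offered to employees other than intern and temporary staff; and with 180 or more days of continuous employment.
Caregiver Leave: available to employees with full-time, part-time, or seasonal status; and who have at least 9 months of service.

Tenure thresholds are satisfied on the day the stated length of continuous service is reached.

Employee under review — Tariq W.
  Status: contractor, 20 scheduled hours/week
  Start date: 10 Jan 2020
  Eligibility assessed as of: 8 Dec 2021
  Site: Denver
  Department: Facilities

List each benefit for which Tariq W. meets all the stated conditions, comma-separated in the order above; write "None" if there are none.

Service from 10 Jan 2020 to 8 Dec 2021: 698 days.
Employee Assistance Program — status contractor ✗ (requires full-time, part-time, or temporary) → not eligible.
Pet Insurance — status contractor ✗ (requires part-time, seasonal, or temporary) → not eligible.
Identity Protection Plan — service 698 days ≥ 180 days ✓; dept Facilities ✗ → not eligible.
RSU Program — status contractor ✓ (not excluded); service 698 days ≥ 180 days ✓ → eligible.
Caregiver Leave — status contractor ✗ (requires full-time, part-time, or seasonal) → not eligible.

RSU Program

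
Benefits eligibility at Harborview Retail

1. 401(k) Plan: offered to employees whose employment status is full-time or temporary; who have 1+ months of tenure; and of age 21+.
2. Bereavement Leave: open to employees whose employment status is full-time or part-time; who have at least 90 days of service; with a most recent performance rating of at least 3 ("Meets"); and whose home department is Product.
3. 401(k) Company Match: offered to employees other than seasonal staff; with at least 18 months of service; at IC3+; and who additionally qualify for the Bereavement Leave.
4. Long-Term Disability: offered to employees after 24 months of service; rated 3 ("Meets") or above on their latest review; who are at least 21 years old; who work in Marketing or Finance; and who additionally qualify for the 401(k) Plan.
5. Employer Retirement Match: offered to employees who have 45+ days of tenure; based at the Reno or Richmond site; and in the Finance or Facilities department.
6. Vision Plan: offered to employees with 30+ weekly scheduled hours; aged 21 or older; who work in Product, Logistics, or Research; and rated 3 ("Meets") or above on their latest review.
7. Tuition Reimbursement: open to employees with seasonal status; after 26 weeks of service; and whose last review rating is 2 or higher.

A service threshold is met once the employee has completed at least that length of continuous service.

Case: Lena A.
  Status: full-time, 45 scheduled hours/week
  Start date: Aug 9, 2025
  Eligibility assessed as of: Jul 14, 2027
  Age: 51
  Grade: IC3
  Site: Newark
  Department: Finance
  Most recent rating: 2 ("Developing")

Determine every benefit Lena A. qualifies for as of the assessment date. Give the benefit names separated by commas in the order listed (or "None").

Service from Aug 9, 2025 to Jul 14, 2027: 704 days.
401(k) Plan — status full-time ✓; service 704 days ≥ 1 month (≈30 days) ✓; age 51 ≥ 21 ✓ → eligible.
Bereavement Leave — status full-time ✓; service 704 days ≥ 90 days ✓; rating 2 < 3 ✗ → not eligible.
401(k) Company Match — status full-time ✓ (not excluded); service 704 days ≥ 18 months (≈540 days) ✓; grade IC3 ≥ IC3 ✓; not eligible for Bereavement Leave ✗ → not eligible.
Long-Term Disability — service 704 days < 24 months (≈720 days) ✗ → not eligible.
Employer Retirement Match — service 704 days ≥ 45 days ✓; site Newark ✗ (not Reno or Richmond) → not eligible.
Vision Plan — 45 hrs/wk ≥ 30 ✓; age 51 ≥ 21 ✓; dept Finance ✗ → not eligible.
Tuition Reimbursement — status full-time ✗ (requires seasonal) → not eligible.

401(k) Plan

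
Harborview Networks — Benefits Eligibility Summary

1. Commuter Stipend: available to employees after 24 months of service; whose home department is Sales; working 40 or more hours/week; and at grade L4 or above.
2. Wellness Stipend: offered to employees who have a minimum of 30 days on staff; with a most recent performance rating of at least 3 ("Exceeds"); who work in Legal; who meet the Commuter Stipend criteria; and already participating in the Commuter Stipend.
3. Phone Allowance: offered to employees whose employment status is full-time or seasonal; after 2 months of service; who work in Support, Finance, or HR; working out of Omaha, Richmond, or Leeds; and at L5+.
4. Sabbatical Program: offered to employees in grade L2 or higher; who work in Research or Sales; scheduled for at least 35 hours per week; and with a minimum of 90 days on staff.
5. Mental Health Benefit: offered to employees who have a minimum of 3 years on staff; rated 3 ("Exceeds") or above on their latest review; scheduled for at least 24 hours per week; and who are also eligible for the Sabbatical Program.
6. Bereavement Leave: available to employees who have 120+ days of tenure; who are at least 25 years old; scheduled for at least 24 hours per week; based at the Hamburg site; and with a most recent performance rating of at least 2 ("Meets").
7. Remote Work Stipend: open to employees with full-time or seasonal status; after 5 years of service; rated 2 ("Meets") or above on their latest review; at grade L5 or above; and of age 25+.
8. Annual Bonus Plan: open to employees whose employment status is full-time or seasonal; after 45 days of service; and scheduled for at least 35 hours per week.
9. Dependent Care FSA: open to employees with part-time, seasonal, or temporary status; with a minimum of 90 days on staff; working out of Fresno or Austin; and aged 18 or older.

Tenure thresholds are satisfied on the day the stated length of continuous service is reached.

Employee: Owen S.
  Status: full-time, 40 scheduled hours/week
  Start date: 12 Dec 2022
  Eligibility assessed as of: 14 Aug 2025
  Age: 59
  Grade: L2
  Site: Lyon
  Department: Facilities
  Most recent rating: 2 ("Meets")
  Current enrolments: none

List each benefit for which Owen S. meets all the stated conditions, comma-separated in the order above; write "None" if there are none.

Service from 12 Dec 2022 to 14 Aug 2025: 976 days.
Commuter Stipend — service 976 days ≥ 24 months (≈720 days) ✓; dept Facilities ✗ → not eligible.
Wellness Stipend — service 976 days ≥ 30 days ✓; rating 2 < 3 ✗ → not eligible.
Phone Allowance — status full-time ✓; service 976 days ≥ 2 months (≈60 days) ✓; dept Facilities ✗ → not eligible.
Sabbatical Program — grade L2 ≥ L2 ✓; dept Facilities ✗ → not eligible.
Mental Health Benefit — service 976 days < 3 years (≈1095 days) ✗ → not eligible.
Bereavement Leave — service 976 days ≥ 120 days ✓; age 59 ≥ 25 ✓; 40 hrs/wk ≥ 24 ✓; site Lyon ✗ (not Hamburg) → not eligible.
Remote Work Stipend — status full-time ✓; service 976 days < 5 years (≈1825 days) ✗ → not eligible.
Annual Bonus Plan — status full-time ✓; service 976 days ≥ 45 days ✓; 40 hrs/wk ≥ 35 ✓ → eligible.
Dependent Care FSA — status full-time ✗ (requires part-time, seasonal, or temporary) → not eligible.

Annual Bonus Plan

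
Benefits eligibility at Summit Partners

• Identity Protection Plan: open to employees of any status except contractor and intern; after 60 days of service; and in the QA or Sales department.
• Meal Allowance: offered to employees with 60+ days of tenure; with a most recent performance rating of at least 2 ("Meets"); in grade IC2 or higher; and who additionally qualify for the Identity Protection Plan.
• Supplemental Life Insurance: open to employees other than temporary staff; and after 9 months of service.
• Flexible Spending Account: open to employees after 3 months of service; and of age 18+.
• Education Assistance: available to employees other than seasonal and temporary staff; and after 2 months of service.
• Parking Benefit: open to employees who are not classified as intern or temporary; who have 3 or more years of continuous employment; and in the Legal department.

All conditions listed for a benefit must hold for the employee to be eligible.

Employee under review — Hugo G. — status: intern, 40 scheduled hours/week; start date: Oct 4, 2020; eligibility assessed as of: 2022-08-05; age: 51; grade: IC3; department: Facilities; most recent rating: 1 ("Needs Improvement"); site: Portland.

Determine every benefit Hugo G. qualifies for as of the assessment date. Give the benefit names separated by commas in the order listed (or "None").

Supplemental Life Insurance, Flexible Spending Account, Education Assistance

Service from Oct 4, 2020 to 2022-08-05: 670 days.
Identity Protection Plan — status intern ✗ (excluded) → not eligible.
Meal Allowance — service 670 days ≥ 60 days ✓; rating 1 < 2 ✗ → not eligible.
Supplemental Life Insurance — status intern ✓ (not excluded); service 670 days ≥ 9 months (≈270 days) ✓ → eligible.
Flexible Spending Account — service 670 days ≥ 3 months (≈90 days) ✓; age 51 ≥ 18 ✓ → eligible.
Education Assistance — status intern ✓ (not excluded); service 670 days ≥ 2 months (≈60 days) ✓ → eligible.
Parking Benefit — status intern ✗ (excluded) → not eligible.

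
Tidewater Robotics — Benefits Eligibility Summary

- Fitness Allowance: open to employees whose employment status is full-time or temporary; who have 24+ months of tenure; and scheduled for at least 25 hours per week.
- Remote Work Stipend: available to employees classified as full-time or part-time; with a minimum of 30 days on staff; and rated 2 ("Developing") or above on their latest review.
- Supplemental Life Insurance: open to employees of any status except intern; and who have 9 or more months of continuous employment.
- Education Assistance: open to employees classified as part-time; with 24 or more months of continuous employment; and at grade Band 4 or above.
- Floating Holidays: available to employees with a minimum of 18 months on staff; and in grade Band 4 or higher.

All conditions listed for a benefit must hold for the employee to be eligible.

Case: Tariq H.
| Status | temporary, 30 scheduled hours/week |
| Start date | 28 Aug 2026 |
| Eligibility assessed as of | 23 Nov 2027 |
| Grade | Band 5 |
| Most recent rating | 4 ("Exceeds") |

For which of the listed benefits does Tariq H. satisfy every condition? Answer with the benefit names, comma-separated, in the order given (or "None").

Service from 28 Aug 2026 to 23 Nov 2027: 452 days.
Fitness Allowance — status temporary ✓; service 452 days < 24 months (≈720 days) ✗ → not eligible.
Remote Work Stipend — status temporary ✗ (requires full-time or part-time) → not eligible.
Supplemental Life Insurance — status temporary ✓ (not excluded); service 452 days ≥ 9 months (≈270 days) ✓ → eligible.
Education Assistance — status temporary ✗ (requires part-time) → not eligible.
Floating Holidays — service 452 days < 18 months (≈540 days) ✗ → not eligible.

Supplemental Life Insurance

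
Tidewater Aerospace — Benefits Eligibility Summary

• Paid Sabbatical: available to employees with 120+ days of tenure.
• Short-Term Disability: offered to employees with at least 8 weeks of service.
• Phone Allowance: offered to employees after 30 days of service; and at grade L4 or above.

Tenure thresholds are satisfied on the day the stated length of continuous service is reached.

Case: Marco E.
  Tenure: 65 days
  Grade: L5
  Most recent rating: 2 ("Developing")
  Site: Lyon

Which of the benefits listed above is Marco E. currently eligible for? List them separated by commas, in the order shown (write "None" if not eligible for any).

Paid Sabbatical — service 65 days < 120 days ✗ → not eligible.
Short-Term Disability — service 65 days ≥ 8 weeks (≈56 days) ✓ → eligible.
Phone Allowance — service 65 days ≥ 30 days ✓; grade L5 ≥ L4 ✓ → eligible.

Short-Term Disability, Phone Allowance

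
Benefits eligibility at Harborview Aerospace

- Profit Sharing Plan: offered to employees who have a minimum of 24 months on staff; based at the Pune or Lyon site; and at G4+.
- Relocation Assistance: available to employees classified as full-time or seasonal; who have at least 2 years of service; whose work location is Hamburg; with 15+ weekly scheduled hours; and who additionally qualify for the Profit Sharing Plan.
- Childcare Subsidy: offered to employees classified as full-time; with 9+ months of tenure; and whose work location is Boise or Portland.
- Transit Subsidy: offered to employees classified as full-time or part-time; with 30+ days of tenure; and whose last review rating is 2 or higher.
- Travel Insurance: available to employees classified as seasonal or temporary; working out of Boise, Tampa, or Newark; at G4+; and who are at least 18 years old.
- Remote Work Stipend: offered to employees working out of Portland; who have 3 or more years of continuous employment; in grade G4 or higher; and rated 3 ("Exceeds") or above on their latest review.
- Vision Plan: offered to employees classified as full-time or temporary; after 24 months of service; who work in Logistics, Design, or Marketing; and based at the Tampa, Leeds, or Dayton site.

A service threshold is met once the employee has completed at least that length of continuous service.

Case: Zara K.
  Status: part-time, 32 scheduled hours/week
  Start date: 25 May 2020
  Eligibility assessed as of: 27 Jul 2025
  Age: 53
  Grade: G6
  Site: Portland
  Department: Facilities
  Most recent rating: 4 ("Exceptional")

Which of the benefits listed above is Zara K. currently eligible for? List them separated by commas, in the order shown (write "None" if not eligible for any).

Transit Subsidy, Remote Work Stipend

Service from 25 May 2020 to 27 Jul 2025: 1889 days.
Profit Sharing Plan — service 1889 days ≥ 24 months (≈720 days) ✓; site Portland ✗ (not Pune or Lyon) → not eligible.
Relocation Assistance — status part-time ✗ (requires full-time or seasonal) → not eligible.
Childcare Subsidy — status part-time ✗ (requires full-time) → not eligible.
Transit Subsidy — status part-time ✓; service 1889 days ≥ 30 days ✓; rating 4 ≥ 2 ✓ → eligible.
Travel Insurance — status part-time ✗ (requires seasonal or temporary) → not eligible.
Remote Work Stipend — site Portland ✓; service 1889 days ≥ 3 years (≈1095 days) ✓; grade G6 ≥ G4 ✓; rating 4 ≥ 3 ✓ → eligible.
Vision Plan — status part-time ✗ (requires full-time or temporary) → not eligible.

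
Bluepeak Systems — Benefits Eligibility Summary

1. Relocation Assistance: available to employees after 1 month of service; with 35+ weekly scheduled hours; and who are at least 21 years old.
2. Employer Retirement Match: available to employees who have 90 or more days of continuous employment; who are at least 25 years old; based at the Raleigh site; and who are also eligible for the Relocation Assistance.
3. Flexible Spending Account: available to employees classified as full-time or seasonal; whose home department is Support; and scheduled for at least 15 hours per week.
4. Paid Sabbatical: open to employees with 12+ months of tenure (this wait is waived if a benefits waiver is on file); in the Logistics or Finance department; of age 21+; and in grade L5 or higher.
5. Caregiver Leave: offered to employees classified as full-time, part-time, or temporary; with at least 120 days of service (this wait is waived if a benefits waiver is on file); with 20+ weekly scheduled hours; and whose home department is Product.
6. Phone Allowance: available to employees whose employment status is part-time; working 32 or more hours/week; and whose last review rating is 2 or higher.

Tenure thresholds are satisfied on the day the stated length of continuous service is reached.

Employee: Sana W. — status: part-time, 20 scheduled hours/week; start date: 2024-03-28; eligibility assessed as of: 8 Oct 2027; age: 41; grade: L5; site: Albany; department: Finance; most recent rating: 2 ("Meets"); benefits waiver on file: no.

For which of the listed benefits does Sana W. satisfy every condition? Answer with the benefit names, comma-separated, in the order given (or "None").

Service from 2024-03-28 to 8 Oct 2027: 1289 days.
Relocation Assistance — service 1289 days ≥ 1 month (≈30 days) ✓; 20 hrs/wk < 35 ✗ → not eligible.
Employer Retirement Match — service 1289 days ≥ 90 days ✓; age 41 ≥ 25 ✓; site Albany ✗ (not Raleigh) → not eligible.
Flexible Spending Account — status part-time ✗ (requires full-time or seasonal) → not eligible.
Paid Sabbatical — no waiver, service 1289 days ≥ 12 months (≈360 days) ✓; dept Finance ✓; age 41 ≥ 21 ✓; grade L5 ≥ L5 ✓ → eligible.
Caregiver Leave — status part-time ✓; no waiver, service 1289 days ≥ 120 days ✓; 20 hrs/wk ≥ 20 ✓; dept Finance ✗ → not eligible.
Phone Allowance — status part-time ✓; 20 hrs/wk < 32 ✗ → not eligible.

Paid Sabbatical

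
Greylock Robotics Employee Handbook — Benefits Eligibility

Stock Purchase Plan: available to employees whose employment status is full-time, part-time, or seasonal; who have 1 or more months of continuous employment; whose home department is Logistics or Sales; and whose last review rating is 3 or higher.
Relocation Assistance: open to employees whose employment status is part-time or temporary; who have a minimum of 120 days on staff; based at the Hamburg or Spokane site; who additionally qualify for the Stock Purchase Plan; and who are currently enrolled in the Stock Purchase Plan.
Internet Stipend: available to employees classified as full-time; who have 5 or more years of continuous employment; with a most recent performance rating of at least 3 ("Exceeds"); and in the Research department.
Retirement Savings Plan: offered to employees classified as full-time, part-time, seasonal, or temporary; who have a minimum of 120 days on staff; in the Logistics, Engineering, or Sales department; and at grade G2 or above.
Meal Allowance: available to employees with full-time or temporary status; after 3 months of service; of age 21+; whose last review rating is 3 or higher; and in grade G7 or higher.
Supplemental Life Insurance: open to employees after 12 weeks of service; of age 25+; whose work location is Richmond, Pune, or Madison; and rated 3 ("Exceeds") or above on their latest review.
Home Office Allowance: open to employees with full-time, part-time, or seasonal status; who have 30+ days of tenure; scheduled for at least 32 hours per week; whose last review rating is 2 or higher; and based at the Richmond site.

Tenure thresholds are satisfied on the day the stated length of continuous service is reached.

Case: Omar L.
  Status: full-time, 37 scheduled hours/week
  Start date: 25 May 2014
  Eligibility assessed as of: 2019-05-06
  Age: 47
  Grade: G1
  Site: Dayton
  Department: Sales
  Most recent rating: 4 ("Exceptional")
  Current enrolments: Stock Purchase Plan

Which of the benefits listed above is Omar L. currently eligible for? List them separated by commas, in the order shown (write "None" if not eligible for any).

Service from 25 May 2014 to 2019-05-06: 1807 days.
Stock Purchase Plan — status full-time ✓; service 1807 days ≥ 1 month (≈30 days) ✓; dept Sales ✓; rating 4 ≥ 3 ✓ → eligible.
Relocation Assistance — status full-time ✗ (requires part-time or temporary) → not eligible.
Internet Stipend — status full-time ✓; service 1807 days < 5 years (≈1825 days) ✗ → not eligible.
Retirement Savings Plan — status full-time ✓; service 1807 days ≥ 120 days ✓; dept Sales ✓; grade G1 < G2 ✗ → not eligible.
Meal Allowance — status full-time ✓; service 1807 days ≥ 3 months (≈90 days) ✓; age 47 ≥ 21 ✓; rating 4 ≥ 3 ✓; grade G1 < G7 ✗ → not eligible.
Supplemental Life Insurance — service 1807 days ≥ 12 weeks (≈84 days) ✓; age 47 ≥ 25 ✓; site Dayton ✗ (not Richmond, Pune, or Madison) → not eligible.
Home Office Allowance — status full-time ✓; service 1807 days ≥ 30 days ✓; 37 hrs/wk ≥ 32 ✓; rating 4 ≥ 2 ✓; site Dayton ✗ (not Richmond) → not eligible.

Stock Purchase Plan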